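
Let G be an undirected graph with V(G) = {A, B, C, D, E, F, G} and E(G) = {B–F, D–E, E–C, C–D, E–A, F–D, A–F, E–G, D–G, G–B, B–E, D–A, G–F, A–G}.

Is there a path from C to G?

Explore from C.
Distance 1: reach D, E.
Distance 2: reach A, B, F, G.
Found G.

Yes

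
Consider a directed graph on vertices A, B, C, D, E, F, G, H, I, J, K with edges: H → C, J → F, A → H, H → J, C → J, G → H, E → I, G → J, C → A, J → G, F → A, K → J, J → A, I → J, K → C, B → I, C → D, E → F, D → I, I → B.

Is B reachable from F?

Yes

Explore from F.
Distance 1: reach A.
Distance 2: reach H.
Distance 3: reach C, J.
Distance 4: reach D, G.
Distance 5: reach I.
Distance 6: reach B.
Found B.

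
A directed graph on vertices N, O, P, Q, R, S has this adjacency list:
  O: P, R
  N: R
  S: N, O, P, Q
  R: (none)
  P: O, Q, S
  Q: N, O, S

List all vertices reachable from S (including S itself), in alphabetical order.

N, O, P, Q, R, S

Start at S.
Its neighbours: N, O, P, Q.
Then their neighbours: R.
Every vertex is now reached.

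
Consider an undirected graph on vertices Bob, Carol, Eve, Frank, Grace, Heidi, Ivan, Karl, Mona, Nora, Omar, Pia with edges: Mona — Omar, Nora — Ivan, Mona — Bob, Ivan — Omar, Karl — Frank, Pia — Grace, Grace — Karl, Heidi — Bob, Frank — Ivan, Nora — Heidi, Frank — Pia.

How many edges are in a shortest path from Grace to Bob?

6

Distance 0: Grace.
Distance 1: Karl, Pia.
Distance 2: Frank.
Distance 3: Ivan.
Distance 4: Nora, Omar.
Distance 5: Heidi, Mona.
Distance 6: Bob — contains Bob.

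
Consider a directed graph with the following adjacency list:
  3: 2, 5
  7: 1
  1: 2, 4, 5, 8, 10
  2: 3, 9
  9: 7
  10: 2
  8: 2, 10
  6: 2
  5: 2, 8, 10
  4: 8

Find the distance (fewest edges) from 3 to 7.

Distance 0: 3.
Distance 1: 2, 5.
Distance 2: 8, 9, 10.
Distance 3: 7 — contains 7.

3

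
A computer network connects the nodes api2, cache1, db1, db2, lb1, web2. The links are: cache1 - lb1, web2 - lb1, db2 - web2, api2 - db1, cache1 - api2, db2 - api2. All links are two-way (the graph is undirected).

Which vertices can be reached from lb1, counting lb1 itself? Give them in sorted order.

api2, cache1, db1, db2, lb1, web2

Start at lb1.
Its neighbours: cache1, web2.
Then their neighbours: api2, db2.
Then next layer: db1.
Every vertex is now reached.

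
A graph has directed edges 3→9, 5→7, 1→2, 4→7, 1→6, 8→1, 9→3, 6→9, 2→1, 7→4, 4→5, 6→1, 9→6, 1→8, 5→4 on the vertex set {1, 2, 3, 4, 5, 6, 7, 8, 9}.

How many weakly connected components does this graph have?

From 1: component {1, 2, 3, 6, 8, 9}.
From 4: component {4, 5, 7}.
That's 2 components.

2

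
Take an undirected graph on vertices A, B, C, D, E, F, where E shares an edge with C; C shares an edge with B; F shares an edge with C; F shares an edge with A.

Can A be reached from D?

No

D has no edges, so nothing is reachable from it.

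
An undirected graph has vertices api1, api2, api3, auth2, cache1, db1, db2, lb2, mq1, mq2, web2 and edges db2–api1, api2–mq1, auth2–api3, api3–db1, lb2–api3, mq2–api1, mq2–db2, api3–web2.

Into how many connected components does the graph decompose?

4

From api1: component {api1, db2, mq2}.
From api2: component {api2, mq1}.
From api3: component {api3, auth2, db1, lb2, web2}.
From cache1: component {cache1}.
That's 4 components.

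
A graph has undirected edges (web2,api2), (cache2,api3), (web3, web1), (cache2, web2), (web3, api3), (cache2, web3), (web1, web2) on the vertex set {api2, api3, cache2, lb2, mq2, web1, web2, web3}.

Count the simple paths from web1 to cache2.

3

web1–web2–cache2
web1–web3–api3–cache2
web1–web3–cache2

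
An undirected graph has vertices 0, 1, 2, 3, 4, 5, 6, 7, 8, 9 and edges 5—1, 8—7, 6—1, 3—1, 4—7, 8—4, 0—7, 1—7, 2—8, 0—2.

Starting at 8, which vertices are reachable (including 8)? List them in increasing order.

0, 1, 2, 3, 4, 5, 6, 7, 8

Start at 8.
Its neighbours: 2, 4, 7.
Then their neighbours: 0, 1.
Then next layer: 3, 5, 6.
Nothing further is reachable.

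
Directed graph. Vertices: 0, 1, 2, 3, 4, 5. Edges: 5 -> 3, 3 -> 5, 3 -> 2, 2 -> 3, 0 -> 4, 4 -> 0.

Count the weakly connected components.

3

From 0: component {0, 4}.
From 1: component {1}.
From 2: component {2, 3, 5}.
That's 3 components.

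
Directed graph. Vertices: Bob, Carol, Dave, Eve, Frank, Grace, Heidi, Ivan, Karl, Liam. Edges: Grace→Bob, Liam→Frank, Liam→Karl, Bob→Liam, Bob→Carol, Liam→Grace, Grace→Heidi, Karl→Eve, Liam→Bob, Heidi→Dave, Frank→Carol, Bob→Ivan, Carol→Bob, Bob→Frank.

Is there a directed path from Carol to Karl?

Explore from Carol.
Distance 1: reach Bob.
Distance 2: reach Frank, Ivan, Liam.
Distance 3: reach Grace, Karl.
Found Karl.

Yes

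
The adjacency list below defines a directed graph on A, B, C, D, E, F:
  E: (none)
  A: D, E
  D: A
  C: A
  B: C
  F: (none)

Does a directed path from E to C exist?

No

E has no outgoing edges, so nothing is reachable from it.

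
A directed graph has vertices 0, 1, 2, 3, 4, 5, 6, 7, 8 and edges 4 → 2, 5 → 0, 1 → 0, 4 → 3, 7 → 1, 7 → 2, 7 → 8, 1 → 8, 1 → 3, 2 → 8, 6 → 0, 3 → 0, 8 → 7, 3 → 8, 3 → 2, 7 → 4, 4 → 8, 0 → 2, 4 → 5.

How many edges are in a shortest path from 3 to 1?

Distance 0: 3.
Distance 1: 0, 2, 8.
Distance 2: 7.
Distance 3: 1, 4 — contains 1.

3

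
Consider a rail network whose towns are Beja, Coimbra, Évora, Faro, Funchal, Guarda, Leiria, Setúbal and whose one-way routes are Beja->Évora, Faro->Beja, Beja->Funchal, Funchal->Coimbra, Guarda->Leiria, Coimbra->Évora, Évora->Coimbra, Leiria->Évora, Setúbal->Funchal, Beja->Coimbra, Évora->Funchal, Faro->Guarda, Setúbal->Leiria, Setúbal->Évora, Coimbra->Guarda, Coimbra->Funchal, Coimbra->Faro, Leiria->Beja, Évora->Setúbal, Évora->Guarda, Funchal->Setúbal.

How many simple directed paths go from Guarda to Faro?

9

Guarda→Leiria→Beja→Coimbra→Faro
Guarda→Leiria→Beja→Évora→Coimbra→Faro
Guarda→Leiria→Beja→Évora→Funchal→Coimbra→Faro
Guarda→Leiria→Beja→Évora→Setúbal→Funchal→Coimbra→Faro
Guarda→Leiria→Beja→Funchal→Coimbra→Faro
Guarda→Leiria→Beja→Funchal→Setúbal→Évora→Coimbra→Faro
Guarda→Leiria→Évora→Coimbra→Faro
Guarda→Leiria→Évora→Funchal→Coimbra→Faro
Guarda→Leiria→Évora→Setúbal→Funchal→Coimbra→Faro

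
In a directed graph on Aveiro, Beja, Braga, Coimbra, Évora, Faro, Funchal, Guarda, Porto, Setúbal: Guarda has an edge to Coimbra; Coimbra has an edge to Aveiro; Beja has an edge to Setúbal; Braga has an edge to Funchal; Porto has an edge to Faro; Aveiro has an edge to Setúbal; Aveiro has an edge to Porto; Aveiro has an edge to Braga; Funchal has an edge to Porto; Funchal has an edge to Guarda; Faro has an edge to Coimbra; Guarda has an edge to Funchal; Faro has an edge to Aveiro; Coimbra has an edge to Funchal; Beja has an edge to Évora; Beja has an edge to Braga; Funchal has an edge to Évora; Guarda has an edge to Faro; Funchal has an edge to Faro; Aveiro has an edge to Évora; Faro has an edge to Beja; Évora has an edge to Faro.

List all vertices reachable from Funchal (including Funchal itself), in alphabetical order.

Start at Funchal.
Its neighbours: Évora, Faro, Guarda, Porto.
Then their neighbours: Aveiro, Beja, Coimbra.
Then next layer: Braga, Setúbal.
Every vertex is now reached.

Aveiro, Beja, Braga, Coimbra, Évora, Faro, Funchal, Guarda, Porto, Setúbal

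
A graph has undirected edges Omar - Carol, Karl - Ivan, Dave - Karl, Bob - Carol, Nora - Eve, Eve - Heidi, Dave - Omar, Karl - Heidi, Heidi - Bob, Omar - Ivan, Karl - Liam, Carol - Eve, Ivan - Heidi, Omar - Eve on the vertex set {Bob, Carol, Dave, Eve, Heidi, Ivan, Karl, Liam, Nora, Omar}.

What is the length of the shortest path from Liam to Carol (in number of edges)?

Distance 0: Liam.
Distance 1: Karl.
Distance 2: Dave, Heidi, Ivan.
Distance 3: Bob, Eve, Omar.
Distance 4: Carol, Nora — contains Carol.

4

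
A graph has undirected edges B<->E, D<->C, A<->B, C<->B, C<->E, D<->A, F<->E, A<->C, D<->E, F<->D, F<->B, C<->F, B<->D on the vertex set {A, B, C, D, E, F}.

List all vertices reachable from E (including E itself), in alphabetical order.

A, B, C, D, E, F

Start at E.
Its neighbours: B, C, D, F.
Then their neighbours: A.
Every vertex is now reached.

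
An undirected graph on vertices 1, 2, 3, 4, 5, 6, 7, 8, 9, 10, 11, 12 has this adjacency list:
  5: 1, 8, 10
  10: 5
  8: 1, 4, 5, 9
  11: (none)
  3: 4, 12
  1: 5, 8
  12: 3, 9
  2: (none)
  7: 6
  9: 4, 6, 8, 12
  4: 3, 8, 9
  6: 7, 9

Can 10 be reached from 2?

2 has no edges, so nothing is reachable from it.

No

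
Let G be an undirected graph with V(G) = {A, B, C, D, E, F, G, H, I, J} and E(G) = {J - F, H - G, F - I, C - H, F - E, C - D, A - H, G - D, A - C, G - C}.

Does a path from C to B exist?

Explore from C.
Distance 1: reach A, D, G, H.
The search is exhausted without reaching B; it lies in a different component.

No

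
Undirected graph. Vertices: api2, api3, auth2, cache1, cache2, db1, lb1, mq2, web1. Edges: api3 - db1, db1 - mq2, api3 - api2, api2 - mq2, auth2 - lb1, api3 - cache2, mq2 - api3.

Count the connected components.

From api2: component {api2, api3, cache2, db1, mq2}.
From auth2: component {auth2, lb1}.
From cache1: component {cache1}.
From web1: component {web1}.
That's 4 components.

4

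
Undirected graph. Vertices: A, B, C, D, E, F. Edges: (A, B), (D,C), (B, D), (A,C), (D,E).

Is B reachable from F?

No

F has no edges, so nothing is reachable from it.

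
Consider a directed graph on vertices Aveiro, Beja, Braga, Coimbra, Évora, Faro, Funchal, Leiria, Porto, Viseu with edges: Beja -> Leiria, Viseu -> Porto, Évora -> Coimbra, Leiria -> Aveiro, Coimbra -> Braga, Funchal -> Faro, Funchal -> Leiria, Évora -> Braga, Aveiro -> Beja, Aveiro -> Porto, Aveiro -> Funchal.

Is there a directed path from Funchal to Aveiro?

Explore from Funchal.
Distance 1: reach Faro, Leiria.
Distance 2: reach Aveiro.
Found Aveiro.

Yes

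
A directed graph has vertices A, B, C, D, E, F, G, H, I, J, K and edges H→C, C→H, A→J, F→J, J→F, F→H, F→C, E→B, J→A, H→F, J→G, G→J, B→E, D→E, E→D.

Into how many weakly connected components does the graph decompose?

4

From A: component {A, C, F, G, H, J}.
From B: component {B, D, E}.
From I: component {I}.
From K: component {K}.
That's 4 components.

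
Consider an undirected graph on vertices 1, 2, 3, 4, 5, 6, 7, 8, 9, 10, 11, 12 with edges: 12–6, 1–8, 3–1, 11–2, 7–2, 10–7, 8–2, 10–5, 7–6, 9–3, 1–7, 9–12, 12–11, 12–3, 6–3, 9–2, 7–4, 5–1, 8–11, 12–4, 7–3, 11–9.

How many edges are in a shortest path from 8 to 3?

2

Distance 0: 8.
Distance 1: 1, 2, 11.
Distance 2: 3, 5, 7, 9, 12 — contains 3.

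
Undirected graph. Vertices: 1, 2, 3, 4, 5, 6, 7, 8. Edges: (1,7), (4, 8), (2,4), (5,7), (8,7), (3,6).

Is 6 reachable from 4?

No

Explore from 4.
Distance 1: reach 2, 8.
Distance 2: reach 7.
Distance 3: reach 1, 5.
The search is exhausted without reaching 6; it lies in a different component.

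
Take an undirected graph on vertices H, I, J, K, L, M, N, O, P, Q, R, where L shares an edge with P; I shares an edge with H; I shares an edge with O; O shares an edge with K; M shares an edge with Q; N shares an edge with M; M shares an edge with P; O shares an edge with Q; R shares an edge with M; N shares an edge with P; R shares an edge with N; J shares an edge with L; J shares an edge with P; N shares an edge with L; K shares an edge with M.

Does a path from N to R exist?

Yes

Explore from N.
Distance 1: reach L, M, P, R.
Found R.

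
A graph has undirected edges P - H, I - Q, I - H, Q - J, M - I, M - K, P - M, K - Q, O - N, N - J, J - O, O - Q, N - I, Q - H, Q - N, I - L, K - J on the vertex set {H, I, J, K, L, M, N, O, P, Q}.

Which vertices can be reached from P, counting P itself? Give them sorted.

H, I, J, K, L, M, N, O, P, Q

Start at P.
Its neighbours: H, M.
Then their neighbours: I, K, Q.
Then next layer: J, L, N, O.
Every vertex is now reached.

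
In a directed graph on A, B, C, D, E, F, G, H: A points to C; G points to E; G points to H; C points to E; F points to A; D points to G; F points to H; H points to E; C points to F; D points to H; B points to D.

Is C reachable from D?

Explore from D.
Distance 1: reach G, H.
Distance 2: reach E.
The search from D is exhausted; no directed path reaches C.

No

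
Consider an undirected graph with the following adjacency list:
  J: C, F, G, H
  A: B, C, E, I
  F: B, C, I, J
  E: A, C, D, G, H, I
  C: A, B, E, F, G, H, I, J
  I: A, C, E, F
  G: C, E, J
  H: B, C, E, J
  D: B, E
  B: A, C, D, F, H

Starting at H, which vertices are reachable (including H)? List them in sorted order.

Start at H.
Its neighbours: B, C, E, J.
Then their neighbours: A, D, F, G, I.
Every vertex is now reached.

A, B, C, D, E, F, G, H, I, J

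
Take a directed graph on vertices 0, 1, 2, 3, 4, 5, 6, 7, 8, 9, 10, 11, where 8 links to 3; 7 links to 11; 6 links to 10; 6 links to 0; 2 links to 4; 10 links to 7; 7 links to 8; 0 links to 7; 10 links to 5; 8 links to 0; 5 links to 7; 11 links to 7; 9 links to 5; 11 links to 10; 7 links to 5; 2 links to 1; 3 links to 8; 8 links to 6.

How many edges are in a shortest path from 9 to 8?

Distance 0: 9.
Distance 1: 5.
Distance 2: 7.
Distance 3: 8, 11 — contains 8.

3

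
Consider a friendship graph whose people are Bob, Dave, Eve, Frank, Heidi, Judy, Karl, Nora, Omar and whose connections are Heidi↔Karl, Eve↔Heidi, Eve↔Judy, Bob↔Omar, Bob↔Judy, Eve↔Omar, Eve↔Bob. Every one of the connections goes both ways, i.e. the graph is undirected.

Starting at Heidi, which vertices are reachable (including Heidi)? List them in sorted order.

Bob, Eve, Heidi, Judy, Karl, Omar

Start at Heidi.
Its neighbours: Eve, Karl.
Then their neighbours: Bob, Judy, Omar.
Nothing further is reachable.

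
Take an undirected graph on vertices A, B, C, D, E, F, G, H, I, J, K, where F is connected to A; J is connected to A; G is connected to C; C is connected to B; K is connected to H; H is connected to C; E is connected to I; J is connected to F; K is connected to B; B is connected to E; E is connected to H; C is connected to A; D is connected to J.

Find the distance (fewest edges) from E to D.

5

Distance 0: E.
Distance 1: B, H, I.
Distance 2: C, K.
Distance 3: A, G.
Distance 4: F, J.
Distance 5: D — contains D.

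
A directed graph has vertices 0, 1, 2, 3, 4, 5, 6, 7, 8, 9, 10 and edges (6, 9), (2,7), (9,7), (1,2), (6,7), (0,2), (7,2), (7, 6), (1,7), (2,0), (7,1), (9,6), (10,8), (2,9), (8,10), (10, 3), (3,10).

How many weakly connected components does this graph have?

From 0: component {0, 1, 2, 6, 7, 9}.
From 3: component {3, 8, 10}.
From 4: component {4}.
From 5: component {5}.
That's 4 components.

4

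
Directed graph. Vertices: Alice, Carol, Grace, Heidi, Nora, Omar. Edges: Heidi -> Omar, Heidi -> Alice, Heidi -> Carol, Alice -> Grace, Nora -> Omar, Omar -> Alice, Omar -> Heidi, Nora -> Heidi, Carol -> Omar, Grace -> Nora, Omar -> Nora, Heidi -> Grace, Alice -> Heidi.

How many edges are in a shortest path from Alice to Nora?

Distance 0: Alice.
Distance 1: Grace, Heidi.
Distance 2: Carol, Nora, Omar — contains Nora.

2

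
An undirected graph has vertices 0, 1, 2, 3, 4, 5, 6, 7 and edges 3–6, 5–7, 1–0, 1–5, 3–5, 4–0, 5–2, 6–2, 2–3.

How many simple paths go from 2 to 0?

2–3–5–1–0
2–5–1–0
2–6–3–5–1–0

3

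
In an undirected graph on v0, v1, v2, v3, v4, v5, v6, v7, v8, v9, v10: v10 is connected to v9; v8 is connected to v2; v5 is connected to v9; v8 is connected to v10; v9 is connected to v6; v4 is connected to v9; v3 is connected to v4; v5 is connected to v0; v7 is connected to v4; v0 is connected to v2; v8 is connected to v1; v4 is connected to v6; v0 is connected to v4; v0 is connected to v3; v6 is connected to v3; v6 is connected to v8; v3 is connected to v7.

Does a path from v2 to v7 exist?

Yes

Explore from v2.
Distance 1: reach v0, v8.
Distance 2: reach v1, v3, v4, v5, v6, v10.
Distance 3: reach v7, v9.
Found v7.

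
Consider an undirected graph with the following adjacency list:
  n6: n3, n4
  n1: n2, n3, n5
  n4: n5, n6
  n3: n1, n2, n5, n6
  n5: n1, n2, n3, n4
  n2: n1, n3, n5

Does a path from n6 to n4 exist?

Yes

Explore from n6.
Distance 1: reach n3, n4.
Found n4.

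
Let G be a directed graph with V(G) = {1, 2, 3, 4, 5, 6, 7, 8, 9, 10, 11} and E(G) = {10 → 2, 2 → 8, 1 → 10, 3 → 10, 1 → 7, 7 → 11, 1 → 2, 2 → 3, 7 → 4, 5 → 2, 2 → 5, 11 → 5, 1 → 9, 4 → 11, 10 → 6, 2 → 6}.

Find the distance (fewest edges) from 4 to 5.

2

Distance 0: 4.
Distance 1: 11.
Distance 2: 5 — contains 5.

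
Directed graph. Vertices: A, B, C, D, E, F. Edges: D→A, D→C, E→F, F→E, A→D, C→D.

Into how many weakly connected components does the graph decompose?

3

From A: component {A, C, D}.
From B: component {B}.
From E: component {E, F}.
That's 3 components.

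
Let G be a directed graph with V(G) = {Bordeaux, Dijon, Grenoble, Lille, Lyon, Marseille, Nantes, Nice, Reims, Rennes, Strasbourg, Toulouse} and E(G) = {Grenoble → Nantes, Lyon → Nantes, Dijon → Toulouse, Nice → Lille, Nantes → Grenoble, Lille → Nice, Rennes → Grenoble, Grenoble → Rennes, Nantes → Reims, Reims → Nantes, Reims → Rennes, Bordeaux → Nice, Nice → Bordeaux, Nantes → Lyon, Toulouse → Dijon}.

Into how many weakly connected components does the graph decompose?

From Bordeaux: component {Bordeaux, Lille, Nice}.
From Dijon: component {Dijon, Toulouse}.
From Grenoble: component {Grenoble, Lyon, Nantes, Reims, Rennes}.
From Marseille: component {Marseille}.
From Strasbourg: component {Strasbourg}.
That's 5 components.

5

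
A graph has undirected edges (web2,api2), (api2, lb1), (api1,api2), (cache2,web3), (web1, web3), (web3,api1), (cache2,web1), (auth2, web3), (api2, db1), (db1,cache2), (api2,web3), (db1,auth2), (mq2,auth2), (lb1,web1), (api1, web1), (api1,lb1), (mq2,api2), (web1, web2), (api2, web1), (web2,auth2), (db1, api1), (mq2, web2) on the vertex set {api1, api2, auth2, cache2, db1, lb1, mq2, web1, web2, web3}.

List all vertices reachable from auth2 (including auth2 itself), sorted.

Start at auth2.
Its neighbours: db1, mq2, web2, web3.
Then their neighbours: api1, api2, cache2, web1.
Then next layer: lb1.
Every vertex is now reached.

api1, api2, auth2, cache2, db1, lb1, mq2, web1, web2, web3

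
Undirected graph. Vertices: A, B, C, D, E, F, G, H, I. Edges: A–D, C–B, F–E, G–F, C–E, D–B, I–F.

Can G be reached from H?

H has no edges, so nothing is reachable from it.

No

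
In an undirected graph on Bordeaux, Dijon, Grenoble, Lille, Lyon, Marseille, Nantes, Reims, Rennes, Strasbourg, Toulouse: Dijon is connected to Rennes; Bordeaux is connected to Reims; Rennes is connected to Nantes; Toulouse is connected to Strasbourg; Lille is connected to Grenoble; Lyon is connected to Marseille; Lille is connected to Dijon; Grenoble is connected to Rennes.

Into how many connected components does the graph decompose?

4

From Bordeaux: component {Bordeaux, Reims}.
From Dijon: component {Dijon, Grenoble, Lille, Nantes, Rennes}.
From Lyon: component {Lyon, Marseille}.
From Strasbourg: component {Strasbourg, Toulouse}.
That's 4 components.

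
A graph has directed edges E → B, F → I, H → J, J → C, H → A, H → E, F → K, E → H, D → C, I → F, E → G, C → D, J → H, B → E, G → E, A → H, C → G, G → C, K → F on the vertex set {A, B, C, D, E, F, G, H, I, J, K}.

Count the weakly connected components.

From A: component {A, B, C, D, E, G, H, J}.
From F: component {F, I, K}.
That's 2 components.

2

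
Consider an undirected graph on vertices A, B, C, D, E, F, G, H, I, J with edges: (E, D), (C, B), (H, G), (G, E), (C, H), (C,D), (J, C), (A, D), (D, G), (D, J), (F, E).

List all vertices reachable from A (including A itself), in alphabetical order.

Start at A.
Its neighbours: D.
Then their neighbours: C, E, G, J.
Then next layer: B, F, H.
Nothing further is reachable.

A, B, C, D, E, F, G, H, J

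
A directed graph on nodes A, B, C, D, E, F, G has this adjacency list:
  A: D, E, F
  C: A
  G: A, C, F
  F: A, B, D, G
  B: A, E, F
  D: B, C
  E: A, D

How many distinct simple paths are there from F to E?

11

F→A→D→B→E
F→A→E
F→B→A→E
F→B→E
F→D→B→A→E
F→D→B→E
F→D→C→A→E
F→G→A→D→B→E
F→G→A→E
F→G→C→A→D→B→E
F→G→C→A→E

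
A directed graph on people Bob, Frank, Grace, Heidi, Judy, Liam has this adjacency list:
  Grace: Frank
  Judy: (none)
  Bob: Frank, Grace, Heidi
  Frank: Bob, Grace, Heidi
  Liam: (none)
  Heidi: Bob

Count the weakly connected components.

3

From Bob: component {Bob, Frank, Grace, Heidi}.
From Judy: component {Judy}.
From Liam: component {Liam}.
That's 3 components.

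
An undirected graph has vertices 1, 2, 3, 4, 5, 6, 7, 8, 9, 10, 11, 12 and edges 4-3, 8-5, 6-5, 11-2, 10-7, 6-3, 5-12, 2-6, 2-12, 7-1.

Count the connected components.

3

From 1: component {1, 7, 10}.
From 2: component {2, 3, 4, 5, 6, 8, 11, 12}.
From 9: component {9}.
That's 3 components.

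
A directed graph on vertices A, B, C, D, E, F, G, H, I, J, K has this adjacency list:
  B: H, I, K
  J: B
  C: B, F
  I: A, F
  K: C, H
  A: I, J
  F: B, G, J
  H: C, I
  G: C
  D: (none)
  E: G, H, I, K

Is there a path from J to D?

No

Explore from J.
Distance 1: reach B.
Distance 2: reach H, I, K.
Distance 3: reach A, C, F.
Distance 4: reach G.
The search from J is exhausted; no directed path reaches D.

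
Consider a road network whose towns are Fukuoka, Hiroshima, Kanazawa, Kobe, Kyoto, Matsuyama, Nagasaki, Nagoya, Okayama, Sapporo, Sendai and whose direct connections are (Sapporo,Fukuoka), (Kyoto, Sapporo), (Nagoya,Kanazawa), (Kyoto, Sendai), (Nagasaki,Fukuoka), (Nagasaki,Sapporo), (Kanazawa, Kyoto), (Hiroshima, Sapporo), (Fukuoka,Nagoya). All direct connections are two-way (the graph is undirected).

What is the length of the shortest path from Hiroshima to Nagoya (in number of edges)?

Distance 0: Hiroshima.
Distance 1: Sapporo.
Distance 2: Fukuoka, Kyoto, Nagasaki.
Distance 3: Kanazawa, Nagoya, Sendai — contains Nagoya.

3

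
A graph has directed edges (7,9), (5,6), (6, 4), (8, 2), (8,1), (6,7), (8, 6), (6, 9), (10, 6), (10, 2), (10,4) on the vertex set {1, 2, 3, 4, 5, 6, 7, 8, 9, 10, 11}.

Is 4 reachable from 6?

Yes

Explore from 6.
Distance 1: reach 4, 7, 9.
Found 4.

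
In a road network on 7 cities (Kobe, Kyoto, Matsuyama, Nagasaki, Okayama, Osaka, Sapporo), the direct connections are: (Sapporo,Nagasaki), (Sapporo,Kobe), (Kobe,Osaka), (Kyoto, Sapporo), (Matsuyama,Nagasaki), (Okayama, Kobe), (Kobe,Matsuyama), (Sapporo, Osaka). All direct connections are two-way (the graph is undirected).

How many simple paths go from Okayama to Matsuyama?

Okayama–Kobe–Matsuyama
Okayama–Kobe–Osaka–Sapporo–Nagasaki–Matsuyama
Okayama–Kobe–Sapporo–Nagasaki–Matsuyama

3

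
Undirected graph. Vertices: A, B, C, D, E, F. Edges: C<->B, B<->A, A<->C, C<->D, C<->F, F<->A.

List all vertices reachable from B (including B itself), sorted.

Start at B.
Its neighbours: A, C.
Then their neighbours: D, F.
Nothing further is reachable.

A, B, C, D, F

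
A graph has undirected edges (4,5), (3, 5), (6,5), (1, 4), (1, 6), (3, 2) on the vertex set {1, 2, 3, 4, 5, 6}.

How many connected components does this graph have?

From 1: component {1, 2, 3, 4, 5, 6}.
That's 1 component.

1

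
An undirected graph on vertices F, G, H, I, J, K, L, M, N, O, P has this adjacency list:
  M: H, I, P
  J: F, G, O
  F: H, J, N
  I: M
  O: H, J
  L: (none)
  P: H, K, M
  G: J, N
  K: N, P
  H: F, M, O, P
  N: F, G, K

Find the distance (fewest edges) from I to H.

Distance 0: I.
Distance 1: M.
Distance 2: H, P — contains H.

2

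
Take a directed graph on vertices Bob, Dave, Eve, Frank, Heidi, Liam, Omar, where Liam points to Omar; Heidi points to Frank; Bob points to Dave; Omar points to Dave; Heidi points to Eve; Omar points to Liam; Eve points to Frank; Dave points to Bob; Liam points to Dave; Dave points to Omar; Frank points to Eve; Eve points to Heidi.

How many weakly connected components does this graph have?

2

From Bob: component {Bob, Dave, Liam, Omar}.
From Eve: component {Eve, Frank, Heidi}.
That's 2 components.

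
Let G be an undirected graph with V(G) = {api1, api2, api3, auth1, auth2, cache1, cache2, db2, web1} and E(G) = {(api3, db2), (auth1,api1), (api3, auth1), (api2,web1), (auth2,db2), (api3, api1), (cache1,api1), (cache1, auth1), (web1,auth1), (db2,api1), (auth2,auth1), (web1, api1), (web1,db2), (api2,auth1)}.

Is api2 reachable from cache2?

No

cache2 has no edges, so nothing is reachable from it.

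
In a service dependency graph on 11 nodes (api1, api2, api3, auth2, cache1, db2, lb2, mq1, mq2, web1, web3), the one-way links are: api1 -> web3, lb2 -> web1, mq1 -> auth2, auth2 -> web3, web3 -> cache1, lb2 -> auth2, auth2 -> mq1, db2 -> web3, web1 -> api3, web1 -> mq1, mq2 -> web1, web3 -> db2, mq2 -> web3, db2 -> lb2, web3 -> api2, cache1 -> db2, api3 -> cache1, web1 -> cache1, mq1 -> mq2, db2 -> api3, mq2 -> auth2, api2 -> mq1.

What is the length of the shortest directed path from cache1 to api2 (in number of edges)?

3

Distance 0: cache1.
Distance 1: db2.
Distance 2: api3, lb2, web3.
Distance 3: api2, auth2, web1 — contains api2.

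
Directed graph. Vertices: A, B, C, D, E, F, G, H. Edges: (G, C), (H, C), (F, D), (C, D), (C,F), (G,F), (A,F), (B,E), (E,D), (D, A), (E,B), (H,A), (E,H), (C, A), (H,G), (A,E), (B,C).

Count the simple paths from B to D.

B→C→A→E→D
B→C→A→E→H→G→F→D
B→C→A→F→D
B→C→D
B→C→F→D
B→E→D
B→E→H→A→F→D
B→E→H→C→A→F→D
B→E→H→C→D
B→E→H→C→F→D
B→E→H→G→C→A→F→D
B→E→H→G→C→D
B→E→H→G→C→F→D
B→E→H→G→F→D

14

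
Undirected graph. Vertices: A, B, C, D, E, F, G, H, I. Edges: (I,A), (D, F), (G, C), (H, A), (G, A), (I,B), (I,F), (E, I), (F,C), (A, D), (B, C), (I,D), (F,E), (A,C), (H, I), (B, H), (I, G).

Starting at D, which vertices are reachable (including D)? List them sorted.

A, B, C, D, E, F, G, H, I

Start at D.
Its neighbours: A, F, I.
Then their neighbours: B, C, E, G, H.
Every vertex is now reached.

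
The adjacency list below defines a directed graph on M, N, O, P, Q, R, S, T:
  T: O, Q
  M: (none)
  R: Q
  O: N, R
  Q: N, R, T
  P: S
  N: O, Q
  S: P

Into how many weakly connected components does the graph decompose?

From M: component {M}.
From N: component {N, O, Q, R, T}.
From P: component {P, S}.
That's 3 components.

3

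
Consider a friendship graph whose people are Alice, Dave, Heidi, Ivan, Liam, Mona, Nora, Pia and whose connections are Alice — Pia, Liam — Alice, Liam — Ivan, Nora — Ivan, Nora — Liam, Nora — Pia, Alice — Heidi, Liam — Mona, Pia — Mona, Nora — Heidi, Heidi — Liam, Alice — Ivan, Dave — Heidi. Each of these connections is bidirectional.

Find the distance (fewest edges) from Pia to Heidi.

2

Distance 0: Pia.
Distance 1: Alice, Mona, Nora.
Distance 2: Heidi, Ivan, Liam — contains Heidi.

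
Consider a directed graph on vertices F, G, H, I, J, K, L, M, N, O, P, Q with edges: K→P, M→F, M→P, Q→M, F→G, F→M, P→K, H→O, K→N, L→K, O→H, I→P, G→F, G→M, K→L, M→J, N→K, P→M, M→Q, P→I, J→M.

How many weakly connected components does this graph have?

2

From F: component {F, G, I, J, K, L, M, N, P, Q}.
From H: component {H, O}.
That's 2 components.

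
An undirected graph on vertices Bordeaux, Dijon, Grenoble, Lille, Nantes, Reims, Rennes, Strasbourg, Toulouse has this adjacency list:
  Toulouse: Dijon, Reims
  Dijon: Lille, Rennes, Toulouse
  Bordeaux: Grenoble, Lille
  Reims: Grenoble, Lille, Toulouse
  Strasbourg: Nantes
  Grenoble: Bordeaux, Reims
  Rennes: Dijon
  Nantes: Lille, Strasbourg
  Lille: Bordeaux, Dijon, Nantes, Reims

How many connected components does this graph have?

From Bordeaux: component {Bordeaux, Dijon, Grenoble, Lille, Nantes, Reims, Rennes, Strasbourg, Toulouse}.
That's 1 component.

1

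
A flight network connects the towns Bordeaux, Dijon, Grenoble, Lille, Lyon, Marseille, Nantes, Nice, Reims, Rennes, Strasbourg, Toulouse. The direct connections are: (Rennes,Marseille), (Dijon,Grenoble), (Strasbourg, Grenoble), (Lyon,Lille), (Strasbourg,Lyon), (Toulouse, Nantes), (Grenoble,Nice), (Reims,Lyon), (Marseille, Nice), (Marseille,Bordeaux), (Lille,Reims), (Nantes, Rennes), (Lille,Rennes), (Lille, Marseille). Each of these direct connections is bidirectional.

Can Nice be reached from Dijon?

Yes

Explore from Dijon.
Distance 1: reach Grenoble.
Distance 2: reach Nice, Strasbourg.
Found Nice.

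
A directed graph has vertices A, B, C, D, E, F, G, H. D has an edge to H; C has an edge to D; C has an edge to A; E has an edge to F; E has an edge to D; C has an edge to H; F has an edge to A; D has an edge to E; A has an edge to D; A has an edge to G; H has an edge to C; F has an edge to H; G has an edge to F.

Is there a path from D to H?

Yes

Explore from D.
Distance 1: reach E, H.
Found H.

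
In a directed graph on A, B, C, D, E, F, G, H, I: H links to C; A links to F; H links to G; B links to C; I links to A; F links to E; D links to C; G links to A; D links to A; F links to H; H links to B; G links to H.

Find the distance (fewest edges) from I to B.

4

Distance 0: I.
Distance 1: A.
Distance 2: F.
Distance 3: E, H.
Distance 4: B, C, G — contains B.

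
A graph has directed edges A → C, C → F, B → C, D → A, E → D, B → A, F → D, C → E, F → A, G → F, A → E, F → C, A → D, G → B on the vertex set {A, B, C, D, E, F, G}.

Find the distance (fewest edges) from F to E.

Distance 0: F.
Distance 1: A, C, D.
Distance 2: E — contains E.

2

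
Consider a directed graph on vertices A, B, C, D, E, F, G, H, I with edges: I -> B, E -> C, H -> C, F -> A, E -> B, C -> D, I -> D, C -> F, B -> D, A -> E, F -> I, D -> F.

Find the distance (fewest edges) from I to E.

Distance 0: I.
Distance 1: B, D.
Distance 2: F.
Distance 3: A.
Distance 4: E — contains E.

4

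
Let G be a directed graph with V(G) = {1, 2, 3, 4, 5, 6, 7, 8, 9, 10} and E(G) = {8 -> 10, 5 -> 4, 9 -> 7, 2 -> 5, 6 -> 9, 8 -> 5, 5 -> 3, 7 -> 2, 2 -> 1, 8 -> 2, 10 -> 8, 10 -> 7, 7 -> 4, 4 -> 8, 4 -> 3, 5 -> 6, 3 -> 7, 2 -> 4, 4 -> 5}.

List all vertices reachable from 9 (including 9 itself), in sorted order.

Start at 9.
Its neighbours: 7.
Then their neighbours: 2, 4.
Then next layer: 1, 3, 5, 8.
Then next layer: 6, 10.
Every vertex is now reached.

1, 2, 3, 4, 5, 6, 7, 8, 9, 10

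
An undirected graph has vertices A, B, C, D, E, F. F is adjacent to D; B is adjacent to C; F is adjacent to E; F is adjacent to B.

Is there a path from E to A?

Explore from E.
Distance 1: reach F.
Distance 2: reach B, D.
Distance 3: reach C.
The search is exhausted without reaching A; it lies in a different component.

No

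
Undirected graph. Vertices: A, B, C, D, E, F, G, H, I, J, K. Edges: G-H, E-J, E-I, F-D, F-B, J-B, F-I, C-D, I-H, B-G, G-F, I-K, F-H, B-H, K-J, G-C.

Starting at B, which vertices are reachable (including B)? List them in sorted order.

B, C, D, E, F, G, H, I, J, K

Start at B.
Its neighbours: F, G, H, J.
Then their neighbours: C, D, E, I, K.
Nothing further is reachable.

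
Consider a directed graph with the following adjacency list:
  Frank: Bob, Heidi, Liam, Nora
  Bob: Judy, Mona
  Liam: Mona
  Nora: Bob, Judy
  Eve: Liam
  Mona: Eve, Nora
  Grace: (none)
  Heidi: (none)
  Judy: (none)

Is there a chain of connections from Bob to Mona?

Yes

Explore from Bob.
Distance 1: reach Judy, Mona.
Found Mona.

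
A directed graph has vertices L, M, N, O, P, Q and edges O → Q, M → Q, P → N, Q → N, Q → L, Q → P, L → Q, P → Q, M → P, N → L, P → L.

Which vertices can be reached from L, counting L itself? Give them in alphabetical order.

Start at L.
Its neighbours: Q.
Then their neighbours: N, P.
Nothing further is reachable.

L, N, P, Q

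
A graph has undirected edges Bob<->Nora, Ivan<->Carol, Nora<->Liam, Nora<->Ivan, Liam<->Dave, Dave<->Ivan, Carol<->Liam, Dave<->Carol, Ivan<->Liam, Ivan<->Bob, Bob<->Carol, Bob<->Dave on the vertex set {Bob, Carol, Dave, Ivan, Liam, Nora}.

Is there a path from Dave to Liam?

Explore from Dave.
Distance 1: reach Bob, Carol, Ivan, Liam.
Found Liam.

Yes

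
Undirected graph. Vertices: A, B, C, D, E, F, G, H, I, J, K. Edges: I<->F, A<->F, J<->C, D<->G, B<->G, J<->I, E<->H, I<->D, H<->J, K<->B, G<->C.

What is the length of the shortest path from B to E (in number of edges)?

5

Distance 0: B.
Distance 1: G, K.
Distance 2: C, D.
Distance 3: I, J.
Distance 4: F, H.
Distance 5: A, E — contains E.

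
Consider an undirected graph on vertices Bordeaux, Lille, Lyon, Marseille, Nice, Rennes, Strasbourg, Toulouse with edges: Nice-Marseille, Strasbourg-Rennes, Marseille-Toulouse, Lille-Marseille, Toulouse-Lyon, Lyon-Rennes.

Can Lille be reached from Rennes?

Explore from Rennes.
Distance 1: reach Lyon, Strasbourg.
Distance 2: reach Toulouse.
Distance 3: reach Marseille.
Distance 4: reach Lille, Nice.
Found Lille.

Yes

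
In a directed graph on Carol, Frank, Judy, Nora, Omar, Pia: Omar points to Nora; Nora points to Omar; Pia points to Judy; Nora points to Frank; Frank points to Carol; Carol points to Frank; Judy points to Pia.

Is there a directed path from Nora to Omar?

Explore from Nora.
Distance 1: reach Frank, Omar.
Found Omar.

Yes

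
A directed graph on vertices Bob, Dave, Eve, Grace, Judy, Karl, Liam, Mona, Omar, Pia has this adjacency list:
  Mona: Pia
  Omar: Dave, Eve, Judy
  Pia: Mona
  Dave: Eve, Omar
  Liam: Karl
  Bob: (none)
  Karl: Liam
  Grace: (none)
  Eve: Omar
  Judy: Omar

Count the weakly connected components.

5

From Bob: component {Bob}.
From Dave: component {Dave, Eve, Judy, Omar}.
From Grace: component {Grace}.
From Karl: component {Karl, Liam}.
From Mona: component {Mona, Pia}.
That's 5 components.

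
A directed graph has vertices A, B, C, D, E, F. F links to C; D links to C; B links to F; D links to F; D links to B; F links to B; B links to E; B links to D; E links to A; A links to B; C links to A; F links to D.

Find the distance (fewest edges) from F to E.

Distance 0: F.
Distance 1: B, C, D.
Distance 2: A, E — contains E.

2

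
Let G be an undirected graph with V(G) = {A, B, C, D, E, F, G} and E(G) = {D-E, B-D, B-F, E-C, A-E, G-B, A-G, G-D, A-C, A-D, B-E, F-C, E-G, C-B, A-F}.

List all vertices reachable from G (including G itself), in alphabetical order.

Start at G.
Its neighbours: A, B, D, E.
Then their neighbours: C, F.
Every vertex is now reached.

A, B, C, D, E, F, G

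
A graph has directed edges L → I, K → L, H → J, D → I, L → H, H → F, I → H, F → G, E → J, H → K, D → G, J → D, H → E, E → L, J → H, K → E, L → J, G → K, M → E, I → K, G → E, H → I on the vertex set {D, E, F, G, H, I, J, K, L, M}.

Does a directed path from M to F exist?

Yes

Explore from M.
Distance 1: reach E.
Distance 2: reach J, L.
Distance 3: reach D, H, I.
Distance 4: reach F, G, K.
Found F.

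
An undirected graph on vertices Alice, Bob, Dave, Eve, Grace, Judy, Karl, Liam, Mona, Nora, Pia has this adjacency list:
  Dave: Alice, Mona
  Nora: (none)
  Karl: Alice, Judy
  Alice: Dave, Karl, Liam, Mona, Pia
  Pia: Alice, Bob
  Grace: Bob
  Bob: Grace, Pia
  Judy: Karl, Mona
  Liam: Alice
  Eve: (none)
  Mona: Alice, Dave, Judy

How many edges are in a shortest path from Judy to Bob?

Distance 0: Judy.
Distance 1: Karl, Mona.
Distance 2: Alice, Dave.
Distance 3: Liam, Pia.
Distance 4: Bob — contains Bob.

4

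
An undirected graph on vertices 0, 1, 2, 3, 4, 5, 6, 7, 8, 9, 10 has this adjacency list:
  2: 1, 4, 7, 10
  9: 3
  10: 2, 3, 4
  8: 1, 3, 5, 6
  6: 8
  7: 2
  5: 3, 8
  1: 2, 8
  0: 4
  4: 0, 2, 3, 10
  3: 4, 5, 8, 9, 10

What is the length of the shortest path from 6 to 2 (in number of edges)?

3

Distance 0: 6.
Distance 1: 8.
Distance 2: 1, 3, 5.
Distance 3: 2, 4, 9, 10 — contains 2.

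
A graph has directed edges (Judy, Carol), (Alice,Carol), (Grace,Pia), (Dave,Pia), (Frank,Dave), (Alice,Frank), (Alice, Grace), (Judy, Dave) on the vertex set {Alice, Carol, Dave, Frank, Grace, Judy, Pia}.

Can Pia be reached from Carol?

Carol has no outgoing edges, so nothing is reachable from it.

No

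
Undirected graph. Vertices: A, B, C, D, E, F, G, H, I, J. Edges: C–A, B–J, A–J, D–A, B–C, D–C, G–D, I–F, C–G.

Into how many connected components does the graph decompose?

4

From A: component {A, B, C, D, G, J}.
From E: component {E}.
From F: component {F, I}.
From H: component {H}.
That's 4 components.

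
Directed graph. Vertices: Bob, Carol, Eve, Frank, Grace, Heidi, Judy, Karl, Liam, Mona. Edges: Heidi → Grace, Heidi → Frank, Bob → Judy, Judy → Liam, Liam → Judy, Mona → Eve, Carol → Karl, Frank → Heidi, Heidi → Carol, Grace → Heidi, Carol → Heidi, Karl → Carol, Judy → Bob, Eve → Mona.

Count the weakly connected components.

3

From Bob: component {Bob, Judy, Liam}.
From Carol: component {Carol, Frank, Grace, Heidi, Karl}.
From Eve: component {Eve, Mona}.
That's 3 components.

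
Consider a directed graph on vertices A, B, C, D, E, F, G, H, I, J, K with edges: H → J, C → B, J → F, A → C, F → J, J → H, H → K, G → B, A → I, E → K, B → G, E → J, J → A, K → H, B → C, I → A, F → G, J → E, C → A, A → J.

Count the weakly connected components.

2

From A: component {A, B, C, E, F, G, H, I, J, K}.
From D: component {D}.
That's 2 components.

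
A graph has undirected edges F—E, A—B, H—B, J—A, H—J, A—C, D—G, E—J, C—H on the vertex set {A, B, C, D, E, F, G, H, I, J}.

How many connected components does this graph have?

From A: component {A, B, C, E, F, H, J}.
From D: component {D, G}.
From I: component {I}.
That's 3 components.

3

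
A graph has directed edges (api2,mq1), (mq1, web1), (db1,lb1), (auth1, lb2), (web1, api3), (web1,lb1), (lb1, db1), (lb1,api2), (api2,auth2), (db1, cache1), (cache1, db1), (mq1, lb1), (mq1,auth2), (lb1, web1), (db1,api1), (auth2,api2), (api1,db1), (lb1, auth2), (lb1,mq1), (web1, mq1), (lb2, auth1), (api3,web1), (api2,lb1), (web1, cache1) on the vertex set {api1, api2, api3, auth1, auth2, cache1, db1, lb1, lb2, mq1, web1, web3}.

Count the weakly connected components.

From api1: component {api1, api2, api3, auth2, cache1, db1, lb1, mq1, web1}.
From auth1: component {auth1, lb2}.
From web3: component {web3}.
That's 3 components.

3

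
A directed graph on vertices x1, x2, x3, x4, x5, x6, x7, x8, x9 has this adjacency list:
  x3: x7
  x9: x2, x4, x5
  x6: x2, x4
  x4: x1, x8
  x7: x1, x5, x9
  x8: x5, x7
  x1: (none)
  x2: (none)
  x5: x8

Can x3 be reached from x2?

No

x2 has no outgoing edges, so nothing is reachable from it.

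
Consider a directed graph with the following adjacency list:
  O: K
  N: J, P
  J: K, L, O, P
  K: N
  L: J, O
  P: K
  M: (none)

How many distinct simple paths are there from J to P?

J→K→N→P
J→L→O→K→N→P
J→O→K→N→P
J→P

4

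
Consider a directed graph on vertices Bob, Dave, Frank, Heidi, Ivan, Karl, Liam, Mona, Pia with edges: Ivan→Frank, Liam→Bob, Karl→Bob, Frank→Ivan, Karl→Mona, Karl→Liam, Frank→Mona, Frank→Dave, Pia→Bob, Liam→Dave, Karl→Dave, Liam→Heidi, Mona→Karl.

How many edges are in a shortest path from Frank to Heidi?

4

Distance 0: Frank.
Distance 1: Dave, Ivan, Mona.
Distance 2: Karl.
Distance 3: Bob, Liam.
Distance 4: Heidi — contains Heidi.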